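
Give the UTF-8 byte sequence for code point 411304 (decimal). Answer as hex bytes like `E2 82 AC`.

U+646A8 = 0x646A8 = 411304 decimal. In range U+10000–U+10FFFF → 4-byte form: 11110xxx 10xxxxxx 10xxxxxx 10xxxxxx.
Binary (21 bits): 001100100011010101000.
Split 3+6+6+6: 001 | 100100 | 011010 | 101000.
Byte 1: 11110001 = 0xF1.
Byte 2: 10100100 = 0xA4.
Byte 3: 10011010 = 0x9A.
Byte 4: 10101000 = 0xA8.

F1 A4 9A A8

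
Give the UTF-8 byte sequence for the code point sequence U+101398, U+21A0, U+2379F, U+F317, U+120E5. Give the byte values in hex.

U+101398: 4-byte form → F4 81 8E 98.
U+21A0: 3-byte form → E2 86 A0.
U+2379F: 4-byte form → F0 A3 9E 9F.
U+F317: 3-byte form → EF 8C 97.
U+120E5: 4-byte form → F0 92 83 A5.
Concatenated (18 bytes): F4 81 8E 98 E2 86 A0 F0 A3 9E 9F EF 8C 97 F0 92 83 A5.

F4 81 8E 98 E2 86 A0 F0 A3 9E 9F EF 8C 97 F0 92 83 A5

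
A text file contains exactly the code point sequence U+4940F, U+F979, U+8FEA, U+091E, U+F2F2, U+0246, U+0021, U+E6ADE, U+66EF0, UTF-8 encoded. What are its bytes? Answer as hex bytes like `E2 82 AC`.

F1 89 90 8F EF A5 B9 E8 BF AA E0 A4 9E EF 8B B2 C9 86 21 F3 A6 AB 9E F1 A6 BB B0

U+4940F: 4-byte form → F1 89 90 8F.
U+F979: 3-byte form → EF A5 B9.
U+8FEA: 3-byte form → E8 BF AA.
U+091E: 3-byte form → E0 A4 9E.
U+F2F2: 3-byte form → EF 8B B2.
U+0246: 2-byte form → C9 86.
U+0021: 1-byte form → 21.
U+E6ADE: 4-byte form → F3 A6 AB 9E.
U+66EF0: 4-byte form → F1 A6 BB B0.
Concatenated (27 bytes): F1 89 90 8F EF A5 B9 E8 BF AA E0 A4 9E EF 8B B2 C9 86 21 F3 A6 AB 9E F1 A6 BB B0.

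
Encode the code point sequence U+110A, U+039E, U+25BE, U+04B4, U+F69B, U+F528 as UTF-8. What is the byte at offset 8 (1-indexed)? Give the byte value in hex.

0xBE

1-indexed offset 8 is 0-indexed offset 7.
U+110A → 3-byte form E1 84 8A at offsets 0–2.
U+039E → 2-byte form CE 9E at offsets 3–4.
U+25BE → 3-byte form E2 96 BE at offsets 5–7.
Offset 7 falls in char 3's range; it's byte 3 of E2 96 BE = 0xBE.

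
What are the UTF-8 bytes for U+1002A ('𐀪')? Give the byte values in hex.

U+1002A = 0x1002A = 65578 decimal. In range U+10000–U+10FFFF → 4-byte form: 11110xxx 10xxxxxx 10xxxxxx 10xxxxxx.
Binary (21 bits): 000010000000000101010.
Split 3+6+6+6: 000 | 010000 | 000000 | 101010.
Byte 1: 11110000 = 0xF0.
Byte 2: 10010000 = 0x90.
Byte 3: 10000000 = 0x80.
Byte 4: 10101010 = 0xAA.

F0 90 80 AA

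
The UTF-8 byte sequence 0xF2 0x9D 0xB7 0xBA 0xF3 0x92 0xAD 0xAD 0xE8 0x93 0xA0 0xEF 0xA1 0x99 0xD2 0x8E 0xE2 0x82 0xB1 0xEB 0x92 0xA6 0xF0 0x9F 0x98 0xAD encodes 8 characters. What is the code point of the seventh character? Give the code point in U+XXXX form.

Offset 0: leading byte 0xF2 = 11110010 → 4-byte char #1 = F2 9D B7 BA.
Offset 4: leading byte 0xF3 = 11110011 → 4-byte char #2 = F3 92 AD AD.
Offset 8: leading byte 0xE8 = 11101000 → 3-byte char #3 = E8 93 A0.
Offset 11: leading byte 0xEF = 11101111 → 3-byte char #4 = EF A1 99.
Offset 14: leading byte 0xD2 = 11010010 → 2-byte char #5 = D2 8E.
Offset 16: leading byte 0xE2 = 11100010 → 3-byte char #6 = E2 82 B1.
Offset 19: leading byte 0xEB = 11101011 → 3-byte char #7 = EB 92 A6.
Leading byte 0xEB = 11101011 matches 1110xxxx → 3-byte sequence.
Byte 1: 0xEB = 11101011, payload 1011 (4 bits).
Byte 2: 0x92 = 10010010 (10xxxxxx ✓), payload 010010.
Byte 3: 0xA6 = 10100110 (10xxxxxx ✓), payload 100110.
Concatenate: 1011010010100110 = 0xB4A6 (16 bits → U+B4A6).

U+B4A6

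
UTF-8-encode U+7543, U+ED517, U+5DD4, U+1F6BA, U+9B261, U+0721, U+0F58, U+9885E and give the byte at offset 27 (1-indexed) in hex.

0x9E

1-indexed offset 27 is 0-indexed offset 26.
U+7543 → 3-byte form E7 95 83 at offsets 0–2.
U+ED517 → 4-byte form F3 AD 94 97 at offsets 3–6.
U+5DD4 → 3-byte form E5 B7 94 at offsets 7–9.
U+1F6BA → 4-byte form F0 9F 9A BA at offsets 10–13.
U+9B261 → 4-byte form F2 9B 89 A1 at offsets 14–17.
U+0721 → 2-byte form DC A1 at offsets 18–19.
U+0F58 → 3-byte form E0 BD 98 at offsets 20–22.
U+9885E → 4-byte form F2 98 A1 9E at offsets 23–26.
Offset 26 falls in char 8's range; it's byte 4 of F2 98 A1 9E = 0x9E.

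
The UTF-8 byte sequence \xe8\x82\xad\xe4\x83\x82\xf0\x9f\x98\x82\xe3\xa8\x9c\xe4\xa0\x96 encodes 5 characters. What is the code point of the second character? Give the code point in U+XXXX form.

Offset 0: leading byte 0xE8 = 11101000 → 3-byte char #1 = E8 82 AD.
Offset 3: leading byte 0xE4 = 11100100 → 3-byte char #2 = E4 83 82.
Leading byte 0xE4 = 11100100 matches 1110xxxx → 3-byte sequence.
Byte 1: 0xE4 = 11100100, payload 0100 (4 bits).
Byte 2: 0x83 = 10000011 (10xxxxxx ✓), payload 000011.
Byte 3: 0x82 = 10000010 (10xxxxxx ✓), payload 000010.
Concatenate: 0100000011000010 = 0x40C2 (16 bits → U+40C2).

U+40C2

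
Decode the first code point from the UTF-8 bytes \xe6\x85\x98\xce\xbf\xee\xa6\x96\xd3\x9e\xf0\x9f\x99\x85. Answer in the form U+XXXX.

U+6158

Offset 0: leading byte 0xE6 = 11100110 → 3-byte char #1 = E6 85 98.
Leading byte 0xE6 = 11100110 matches 1110xxxx → 3-byte sequence.
Byte 1: 0xE6 = 11100110, payload 0110 (4 bits).
Byte 2: 0x85 = 10000101 (10xxxxxx ✓), payload 000101.
Byte 3: 0x98 = 10011000 (10xxxxxx ✓), payload 011000.
Concatenate: 0110000101011000 = 0x6158 (16 bits → U+6158).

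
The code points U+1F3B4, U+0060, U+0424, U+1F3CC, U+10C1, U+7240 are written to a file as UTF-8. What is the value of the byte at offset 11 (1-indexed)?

0x8C

1-indexed offset 11 is 0-indexed offset 10.
U+1F3B4 → 4-byte form F0 9F 8E B4 at offsets 0–3.
U+0060 → 1-byte form 60 at offsets 4–4.
U+0424 → 2-byte form D0 A4 at offsets 5–6.
U+1F3CC → 4-byte form F0 9F 8F 8C at offsets 7–10.
Offset 10 falls in char 4's range; it's byte 4 of F0 9F 8F 8C = 0x8C.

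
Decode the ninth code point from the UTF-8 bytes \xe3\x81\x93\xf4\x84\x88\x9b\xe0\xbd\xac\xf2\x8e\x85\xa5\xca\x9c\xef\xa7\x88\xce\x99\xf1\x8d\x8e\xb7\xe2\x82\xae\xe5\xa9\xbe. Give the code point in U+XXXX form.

Offset 0: leading byte 0xE3 = 11100011 → 3-byte char #1 = E3 81 93.
Offset 3: leading byte 0xF4 = 11110100 → 4-byte char #2 = F4 84 88 9B.
Offset 7: leading byte 0xE0 = 11100000 → 3-byte char #3 = E0 BD AC.
Offset 10: leading byte 0xF2 = 11110010 → 4-byte char #4 = F2 8E 85 A5.
Offset 14: leading byte 0xCA = 11001010 → 2-byte char #5 = CA 9C.
Offset 16: leading byte 0xEF = 11101111 → 3-byte char #6 = EF A7 88.
Offset 19: leading byte 0xCE = 11001110 → 2-byte char #7 = CE 99.
Offset 21: leading byte 0xF1 = 11110001 → 4-byte char #8 = F1 8D 8E B7.
Offset 25: leading byte 0xE2 = 11100010 → 3-byte char #9 = E2 82 AE.
Leading byte 0xE2 = 11100010 matches 1110xxxx → 3-byte sequence.
Byte 1: 0xE2 = 11100010, payload 0010 (4 bits).
Byte 2: 0x82 = 10000010 (10xxxxxx ✓), payload 000010.
Byte 3: 0xAE = 10101110 (10xxxxxx ✓), payload 101110.
Concatenate: 0010000010101110 = 0x20AE (16 bits → U+20AE).

U+20AE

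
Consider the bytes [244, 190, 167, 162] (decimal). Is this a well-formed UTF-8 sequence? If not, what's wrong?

invalid (encodes a value above U+10FFFF)

Leading byte 0xF4 = 11110100 → 4-byte form.
Payload = 0x13E9E2, which exceeds U+10FFFF, the maximum Unicode code point. (Leading bytes F5–FF, or F4 followed by ≥ 0x90, are invalid.)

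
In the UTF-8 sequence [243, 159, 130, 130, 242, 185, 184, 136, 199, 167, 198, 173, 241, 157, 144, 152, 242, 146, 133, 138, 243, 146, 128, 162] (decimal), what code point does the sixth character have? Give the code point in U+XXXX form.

U+9214A

Offset 0: leading byte 0xF3 = 11110011 → 4-byte char #1 = F3 9F 82 82.
Offset 4: leading byte 0xF2 = 11110010 → 4-byte char #2 = F2 B9 B8 88.
Offset 8: leading byte 0xC7 = 11000111 → 2-byte char #3 = C7 A7.
Offset 10: leading byte 0xC6 = 11000110 → 2-byte char #4 = C6 AD.
Offset 12: leading byte 0xF1 = 11110001 → 4-byte char #5 = F1 9D 90 98.
Offset 16: leading byte 0xF2 = 11110010 → 4-byte char #6 = F2 92 85 8A.
Leading byte 0xF2 = 11110010 matches 11110xxx → 4-byte sequence.
Byte 1: 0xF2 = 11110010, payload 010 (3 bits).
Byte 2: 0x92 = 10010010 (10xxxxxx ✓), payload 010010.
Byte 3: 0x85 = 10000101 (10xxxxxx ✓), payload 000101.
Byte 4: 0x8A = 10001010 (10xxxxxx ✓), payload 001010.
Concatenate: 010010010000101001010 = 0x9214A (21 bits → U+9214A).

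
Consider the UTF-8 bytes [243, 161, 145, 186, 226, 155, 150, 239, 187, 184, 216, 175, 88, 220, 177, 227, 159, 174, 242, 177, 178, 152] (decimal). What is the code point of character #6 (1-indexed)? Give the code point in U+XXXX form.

U+0731

Offset 0: leading byte 0xF3 = 11110011 → 4-byte char #1 = F3 A1 91 BA.
Offset 4: leading byte 0xE2 = 11100010 → 3-byte char #2 = E2 9B 96.
Offset 7: leading byte 0xEF = 11101111 → 3-byte char #3 = EF BB B8.
Offset 10: leading byte 0xD8 = 11011000 → 2-byte char #4 = D8 AF.
Offset 12: leading byte 0x58 = 01011000 → 1-byte char #5 = 58.
Offset 13: leading byte 0xDC = 11011100 → 2-byte char #6 = DC B1.
Leading byte 0xDC = 11011100 matches 110xxxxx → 2-byte sequence.
Byte 1: 0xDC = 11011100, payload 11100 (5 bits).
Byte 2: 0xB1 = 10110001 (10xxxxxx ✓), payload 110001.
Concatenate: 11100110001 = 0x731 (11 bits → U+0731).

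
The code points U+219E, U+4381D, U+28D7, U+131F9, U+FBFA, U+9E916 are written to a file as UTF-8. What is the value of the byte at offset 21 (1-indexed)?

1-indexed offset 21 is 0-indexed offset 20.
U+219E → 3-byte form E2 86 9E at offsets 0–2.
U+4381D → 4-byte form F1 83 A0 9D at offsets 3–6.
U+28D7 → 3-byte form E2 A3 97 at offsets 7–9.
U+131F9 → 4-byte form F0 93 87 B9 at offsets 10–13.
U+FBFA → 3-byte form EF AF BA at offsets 14–16.
U+9E916 → 4-byte form F2 9E A4 96 at offsets 17–20.
Offset 20 falls in char 6's range; it's byte 4 of F2 9E A4 96 = 0x96.

0x96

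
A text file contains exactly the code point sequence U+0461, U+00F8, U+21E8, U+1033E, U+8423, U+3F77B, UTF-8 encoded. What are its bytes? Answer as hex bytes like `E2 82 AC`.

U+0461: 2-byte form → D1 A1.
U+00F8: 2-byte form → C3 B8.
U+21E8: 3-byte form → E2 87 A8.
U+1033E: 4-byte form → F0 90 8C BE.
U+8423: 3-byte form → E8 90 A3.
U+3F77B: 4-byte form → F0 BF 9D BB.
Concatenated (18 bytes): D1 A1 C3 B8 E2 87 A8 F0 90 8C BE E8 90 A3 F0 BF 9D BB.

D1 A1 C3 B8 E2 87 A8 F0 90 8C BE E8 90 A3 F0 BF 9D BB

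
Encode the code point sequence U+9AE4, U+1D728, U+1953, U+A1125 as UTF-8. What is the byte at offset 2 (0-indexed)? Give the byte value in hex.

0xA4

U+9AE4 → 3-byte form E9 AB A4 at offsets 0–2.
Offset 2 falls in char 1's range; it's byte 3 of E9 AB A4 = 0xA4.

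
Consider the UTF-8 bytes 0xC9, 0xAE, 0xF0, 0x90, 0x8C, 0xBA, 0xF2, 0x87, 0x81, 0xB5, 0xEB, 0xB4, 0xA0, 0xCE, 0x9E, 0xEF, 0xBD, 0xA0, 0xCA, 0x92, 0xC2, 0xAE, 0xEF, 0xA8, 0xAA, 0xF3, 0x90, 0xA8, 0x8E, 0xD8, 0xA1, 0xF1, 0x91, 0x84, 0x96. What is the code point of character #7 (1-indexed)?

U+0292

Offset 0: leading byte 0xC9 = 11001001 → 2-byte char #1 = C9 AE.
Offset 2: leading byte 0xF0 = 11110000 → 4-byte char #2 = F0 90 8C BA.
Offset 6: leading byte 0xF2 = 11110010 → 4-byte char #3 = F2 87 81 B5.
Offset 10: leading byte 0xEB = 11101011 → 3-byte char #4 = EB B4 A0.
Offset 13: leading byte 0xCE = 11001110 → 2-byte char #5 = CE 9E.
Offset 15: leading byte 0xEF = 11101111 → 3-byte char #6 = EF BD A0.
Offset 18: leading byte 0xCA = 11001010 → 2-byte char #7 = CA 92.
Leading byte 0xCA = 11001010 matches 110xxxxx → 2-byte sequence.
Byte 1: 0xCA = 11001010, payload 01010 (5 bits).
Byte 2: 0x92 = 10010010 (10xxxxxx ✓), payload 010010.
Concatenate: 01010010010 = 0x292 (11 bits → U+0292).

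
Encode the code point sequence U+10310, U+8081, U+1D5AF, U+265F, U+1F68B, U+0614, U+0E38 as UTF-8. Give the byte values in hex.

U+10310: 4-byte form → F0 90 8C 90.
U+8081: 3-byte form → E8 82 81.
U+1D5AF: 4-byte form → F0 9D 96 AF.
U+265F: 3-byte form → E2 99 9F.
U+1F68B: 4-byte form → F0 9F 9A 8B.
U+0614: 2-byte form → D8 94.
U+0E38: 3-byte form → E0 B8 B8.
Concatenated (23 bytes): F0 90 8C 90 E8 82 81 F0 9D 96 AF E2 99 9F F0 9F 9A 8B D8 94 E0 B8 B8.

F0 90 8C 90 E8 82 81 F0 9D 96 AF E2 99 9F F0 9F 9A 8B D8 94 E0 B8 B8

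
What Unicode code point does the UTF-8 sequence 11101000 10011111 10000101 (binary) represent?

U+87C5

Leading byte 0xE8 = 11101000 matches 1110xxxx → 3-byte sequence.
Byte 1: 0xE8 = 11101000, payload 1000 (4 bits).
Byte 2: 0x9F = 10011111 (10xxxxxx ✓), payload 011111.
Byte 3: 0x85 = 10000101 (10xxxxxx ✓), payload 000101.
Concatenate: 1000011111000101 = 0x87C5 (16 bits → U+87C5).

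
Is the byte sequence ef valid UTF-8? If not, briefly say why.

invalid (sequence truncated)

Leading byte 0xEF = 11101111 → 3-byte form, but only 1 byte is present.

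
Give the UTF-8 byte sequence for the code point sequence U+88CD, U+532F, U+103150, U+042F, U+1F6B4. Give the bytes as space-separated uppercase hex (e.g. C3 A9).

E8 A3 8D E5 8C AF F4 83 85 90 D0 AF F0 9F 9A B4

U+88CD: 3-byte form → E8 A3 8D.
U+532F: 3-byte form → E5 8C AF.
U+103150: 4-byte form → F4 83 85 90.
U+042F: 2-byte form → D0 AF.
U+1F6B4: 4-byte form → F0 9F 9A B4.
Concatenated (16 bytes): E8 A3 8D E5 8C AF F4 83 85 90 D0 AF F0 9F 9A B4.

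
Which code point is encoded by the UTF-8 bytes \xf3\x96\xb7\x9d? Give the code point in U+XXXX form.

U+D6DDD

Leading byte 0xF3 = 11110011 matches 11110xxx → 4-byte sequence.
Byte 1: 0xF3 = 11110011, payload 011 (3 bits).
Byte 2: 0x96 = 10010110 (10xxxxxx ✓), payload 010110.
Byte 3: 0xB7 = 10110111 (10xxxxxx ✓), payload 110111.
Byte 4: 0x9D = 10011101 (10xxxxxx ✓), payload 011101.
Concatenate: 011010110110111011101 = 0xD6DDD (21 bits → U+D6DDD).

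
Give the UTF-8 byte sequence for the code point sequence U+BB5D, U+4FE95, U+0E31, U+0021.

U+BB5D: 3-byte form → EB AD 9D.
U+4FE95: 4-byte form → F1 8F BA 95.
U+0E31: 3-byte form → E0 B8 B1.
U+0021: 1-byte form → 21.
Concatenated (11 bytes): EB AD 9D F1 8F BA 95 E0 B8 B1 21.

EB AD 9D F1 8F BA 95 E0 B8 B1 21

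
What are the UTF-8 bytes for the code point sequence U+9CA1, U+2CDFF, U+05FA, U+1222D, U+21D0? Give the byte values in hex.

U+9CA1: 3-byte form → E9 B2 A1.
U+2CDFF: 4-byte form → F0 AC B7 BF.
U+05FA: 2-byte form → D7 BA.
U+1222D: 4-byte form → F0 92 88 AD.
U+21D0: 3-byte form → E2 87 90.
Concatenated (16 bytes): E9 B2 A1 F0 AC B7 BF D7 BA F0 92 88 AD E2 87 90.

E9 B2 A1 F0 AC B7 BF D7 BA F0 92 88 AD E2 87 90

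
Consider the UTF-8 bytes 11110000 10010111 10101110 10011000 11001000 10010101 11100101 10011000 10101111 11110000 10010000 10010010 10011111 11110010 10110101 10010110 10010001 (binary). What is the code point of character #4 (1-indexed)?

Offset 0: leading byte 0xF0 = 11110000 → 4-byte char #1 = F0 97 AE 98.
Offset 4: leading byte 0xC8 = 11001000 → 2-byte char #2 = C8 95.
Offset 6: leading byte 0xE5 = 11100101 → 3-byte char #3 = E5 98 AF.
Offset 9: leading byte 0xF0 = 11110000 → 4-byte char #4 = F0 90 92 9F.
Leading byte 0xF0 = 11110000 matches 11110xxx → 4-byte sequence.
Byte 1: 0xF0 = 11110000, payload 000 (3 bits).
Byte 2: 0x90 = 10010000 (10xxxxxx ✓), payload 010000.
Byte 3: 0x92 = 10010010 (10xxxxxx ✓), payload 010010.
Byte 4: 0x9F = 10011111 (10xxxxxx ✓), payload 011111.
Concatenate: 000010000010010011111 = 0x1049F (21 bits → U+1049F).

U+1049F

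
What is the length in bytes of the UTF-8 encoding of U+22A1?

3

U+22A1 = 0x22A1. UTF-8 uses 1 byte below 0x80, 2 below 0x800, 3 below 0x10000, 4 up to 0x10FFFF. 0x22A1 is in U+0800–U+FFFF → 3 bytes.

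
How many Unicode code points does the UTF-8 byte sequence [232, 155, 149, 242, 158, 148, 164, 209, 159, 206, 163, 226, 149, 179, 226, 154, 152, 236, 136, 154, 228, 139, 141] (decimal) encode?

Byte at offset 0: 0xE8 = 11101000 → 3-byte char (#1). Advance 3.
Byte at offset 3: 0xF2 = 11110010 → 4-byte char (#2). Advance 4.
Byte at offset 7: 0xD1 = 11010001 → 2-byte char (#3). Advance 2.
Byte at offset 9: 0xCE = 11001110 → 2-byte char (#4). Advance 2.
Byte at offset 11: 0xE2 = 11100010 → 3-byte char (#5). Advance 3.
Byte at offset 14: 0xE2 = 11100010 → 3-byte char (#6). Advance 3.
Byte at offset 17: 0xEC = 11101100 → 3-byte char (#7). Advance 3.
Byte at offset 20: 0xE4 = 11100100 → 3-byte char (#8). Advance 3.
Reached end at offset 23 after 8 code points.

8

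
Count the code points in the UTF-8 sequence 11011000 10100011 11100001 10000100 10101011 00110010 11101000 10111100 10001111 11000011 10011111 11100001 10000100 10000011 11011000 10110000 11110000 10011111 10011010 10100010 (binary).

Byte at offset 0: 0xD8 = 11011000 → 2-byte char (#1). Advance 2.
Byte at offset 2: 0xE1 = 11100001 → 3-byte char (#2). Advance 3.
Byte at offset 5: 0x32 = 00110010 → 1-byte char (#3). Advance 1.
Byte at offset 6: 0xE8 = 11101000 → 3-byte char (#4). Advance 3.
Byte at offset 9: 0xC3 = 11000011 → 2-byte char (#5). Advance 2.
Byte at offset 11: 0xE1 = 11100001 → 3-byte char (#6). Advance 3.
Byte at offset 14: 0xD8 = 11011000 → 2-byte char (#7). Advance 2.
Byte at offset 16: 0xF0 = 11110000 → 4-byte char (#8). Advance 4.
Reached end at offset 20 after 8 code points.

8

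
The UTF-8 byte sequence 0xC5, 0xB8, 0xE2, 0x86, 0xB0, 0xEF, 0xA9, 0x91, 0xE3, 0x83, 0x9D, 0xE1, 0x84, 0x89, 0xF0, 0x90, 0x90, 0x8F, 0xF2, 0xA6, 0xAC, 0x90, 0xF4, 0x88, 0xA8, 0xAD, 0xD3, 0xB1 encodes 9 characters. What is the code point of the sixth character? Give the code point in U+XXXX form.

U+1040F

Offset 0: leading byte 0xC5 = 11000101 → 2-byte char #1 = C5 B8.
Offset 2: leading byte 0xE2 = 11100010 → 3-byte char #2 = E2 86 B0.
Offset 5: leading byte 0xEF = 11101111 → 3-byte char #3 = EF A9 91.
Offset 8: leading byte 0xE3 = 11100011 → 3-byte char #4 = E3 83 9D.
Offset 11: leading byte 0xE1 = 11100001 → 3-byte char #5 = E1 84 89.
Offset 14: leading byte 0xF0 = 11110000 → 4-byte char #6 = F0 90 90 8F.
Leading byte 0xF0 = 11110000 matches 11110xxx → 4-byte sequence.
Byte 1: 0xF0 = 11110000, payload 000 (3 bits).
Byte 2: 0x90 = 10010000 (10xxxxxx ✓), payload 010000.
Byte 3: 0x90 = 10010000 (10xxxxxx ✓), payload 010000.
Byte 4: 0x8F = 10001111 (10xxxxxx ✓), payload 001111.
Concatenate: 000010000010000001111 = 0x1040F (21 bits → U+1040F).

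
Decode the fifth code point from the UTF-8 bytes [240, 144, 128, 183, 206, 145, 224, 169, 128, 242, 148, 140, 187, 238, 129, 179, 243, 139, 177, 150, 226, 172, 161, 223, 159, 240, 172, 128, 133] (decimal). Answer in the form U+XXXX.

Offset 0: leading byte 0xF0 = 11110000 → 4-byte char #1 = F0 90 80 B7.
Offset 4: leading byte 0xCE = 11001110 → 2-byte char #2 = CE 91.
Offset 6: leading byte 0xE0 = 11100000 → 3-byte char #3 = E0 A9 80.
Offset 9: leading byte 0xF2 = 11110010 → 4-byte char #4 = F2 94 8C BB.
Offset 13: leading byte 0xEE = 11101110 → 3-byte char #5 = EE 81 B3.
Leading byte 0xEE = 11101110 matches 1110xxxx → 3-byte sequence.
Byte 1: 0xEE = 11101110, payload 1110 (4 bits).
Byte 2: 0x81 = 10000001 (10xxxxxx ✓), payload 000001.
Byte 3: 0xB3 = 10110011 (10xxxxxx ✓), payload 110011.
Concatenate: 1110000001110011 = 0xE073 (16 bits → U+E073).

U+E073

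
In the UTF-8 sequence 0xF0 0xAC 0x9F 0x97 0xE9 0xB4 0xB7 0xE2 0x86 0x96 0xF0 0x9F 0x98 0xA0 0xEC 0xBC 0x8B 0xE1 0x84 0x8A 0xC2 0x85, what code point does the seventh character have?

Offset 0: leading byte 0xF0 = 11110000 → 4-byte char #1 = F0 AC 9F 97.
Offset 4: leading byte 0xE9 = 11101001 → 3-byte char #2 = E9 B4 B7.
Offset 7: leading byte 0xE2 = 11100010 → 3-byte char #3 = E2 86 96.
Offset 10: leading byte 0xF0 = 11110000 → 4-byte char #4 = F0 9F 98 A0.
Offset 14: leading byte 0xEC = 11101100 → 3-byte char #5 = EC BC 8B.
Offset 17: leading byte 0xE1 = 11100001 → 3-byte char #6 = E1 84 8A.
Offset 20: leading byte 0xC2 = 11000010 → 2-byte char #7 = C2 85.
Leading byte 0xC2 = 11000010 matches 110xxxxx → 2-byte sequence.
Byte 1: 0xC2 = 11000010, payload 00010 (5 bits).
Byte 2: 0x85 = 10000101 (10xxxxxx ✓), payload 000101.
Concatenate: 00010000101 = 0x85 (11 bits → U+0085).

U+0085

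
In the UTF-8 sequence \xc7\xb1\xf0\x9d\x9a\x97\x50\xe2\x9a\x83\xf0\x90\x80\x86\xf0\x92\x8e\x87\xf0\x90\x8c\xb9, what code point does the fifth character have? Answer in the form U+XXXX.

U+10006

Offset 0: leading byte 0xC7 = 11000111 → 2-byte char #1 = C7 B1.
Offset 2: leading byte 0xF0 = 11110000 → 4-byte char #2 = F0 9D 9A 97.
Offset 6: leading byte 0x50 = 01010000 → 1-byte char #3 = 50.
Offset 7: leading byte 0xE2 = 11100010 → 3-byte char #4 = E2 9A 83.
Offset 10: leading byte 0xF0 = 11110000 → 4-byte char #5 = F0 90 80 86.
Leading byte 0xF0 = 11110000 matches 11110xxx → 4-byte sequence.
Byte 1: 0xF0 = 11110000, payload 000 (3 bits).
Byte 2: 0x90 = 10010000 (10xxxxxx ✓), payload 010000.
Byte 3: 0x80 = 10000000 (10xxxxxx ✓), payload 000000.
Byte 4: 0x86 = 10000110 (10xxxxxx ✓), payload 000110.
Concatenate: 000010000000000000110 = 0x10006 (21 bits → U+10006).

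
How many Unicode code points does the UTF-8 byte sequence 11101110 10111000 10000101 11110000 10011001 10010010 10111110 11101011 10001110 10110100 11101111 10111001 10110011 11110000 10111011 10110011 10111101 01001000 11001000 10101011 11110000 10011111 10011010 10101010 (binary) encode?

Byte at offset 0: 0xEE = 11101110 → 3-byte char (#1). Advance 3.
Byte at offset 3: 0xF0 = 11110000 → 4-byte char (#2). Advance 4.
Byte at offset 7: 0xEB = 11101011 → 3-byte char (#3). Advance 3.
Byte at offset 10: 0xEF = 11101111 → 3-byte char (#4). Advance 3.
Byte at offset 13: 0xF0 = 11110000 → 4-byte char (#5). Advance 4.
Byte at offset 17: 0x48 = 01001000 → 1-byte char (#6). Advance 1.
Byte at offset 18: 0xC8 = 11001000 → 2-byte char (#7). Advance 2.
Byte at offset 20: 0xF0 = 11110000 → 4-byte char (#8). Advance 4.
Reached end at offset 24 after 8 code points.

8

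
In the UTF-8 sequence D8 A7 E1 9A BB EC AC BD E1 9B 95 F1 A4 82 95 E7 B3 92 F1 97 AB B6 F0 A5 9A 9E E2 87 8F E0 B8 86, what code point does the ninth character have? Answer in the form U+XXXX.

U+21CF

Offset 0: leading byte 0xD8 = 11011000 → 2-byte char #1 = D8 A7.
Offset 2: leading byte 0xE1 = 11100001 → 3-byte char #2 = E1 9A BB.
Offset 5: leading byte 0xEC = 11101100 → 3-byte char #3 = EC AC BD.
Offset 8: leading byte 0xE1 = 11100001 → 3-byte char #4 = E1 9B 95.
Offset 11: leading byte 0xF1 = 11110001 → 4-byte char #5 = F1 A4 82 95.
Offset 15: leading byte 0xE7 = 11100111 → 3-byte char #6 = E7 B3 92.
Offset 18: leading byte 0xF1 = 11110001 → 4-byte char #7 = F1 97 AB B6.
Offset 22: leading byte 0xF0 = 11110000 → 4-byte char #8 = F0 A5 9A 9E.
Offset 26: leading byte 0xE2 = 11100010 → 3-byte char #9 = E2 87 8F.
Leading byte 0xE2 = 11100010 matches 1110xxxx → 3-byte sequence.
Byte 1: 0xE2 = 11100010, payload 0010 (4 bits).
Byte 2: 0x87 = 10000111 (10xxxxxx ✓), payload 000111.
Byte 3: 0x8F = 10001111 (10xxxxxx ✓), payload 001111.
Concatenate: 0010000111001111 = 0x21CF (16 bits → U+21CF).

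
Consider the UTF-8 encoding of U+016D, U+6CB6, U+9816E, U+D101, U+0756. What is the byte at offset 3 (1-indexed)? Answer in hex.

0xE6

1-indexed offset 3 is 0-indexed offset 2.
U+016D → 2-byte form C5 AD at offsets 0–1.
U+6CB6 → 3-byte form E6 B2 B6 at offsets 2–4.
Offset 2 falls in char 2's range; it's byte 1 of E6 B2 B6 = 0xE6.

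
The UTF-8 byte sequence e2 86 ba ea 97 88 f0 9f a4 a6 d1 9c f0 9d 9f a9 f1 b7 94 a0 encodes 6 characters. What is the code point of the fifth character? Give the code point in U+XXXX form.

U+1D7E9

Offset 0: leading byte 0xE2 = 11100010 → 3-byte char #1 = E2 86 BA.
Offset 3: leading byte 0xEA = 11101010 → 3-byte char #2 = EA 97 88.
Offset 6: leading byte 0xF0 = 11110000 → 4-byte char #3 = F0 9F A4 A6.
Offset 10: leading byte 0xD1 = 11010001 → 2-byte char #4 = D1 9C.
Offset 12: leading byte 0xF0 = 11110000 → 4-byte char #5 = F0 9D 9F A9.
Leading byte 0xF0 = 11110000 matches 11110xxx → 4-byte sequence.
Byte 1: 0xF0 = 11110000, payload 000 (3 bits).
Byte 2: 0x9D = 10011101 (10xxxxxx ✓), payload 011101.
Byte 3: 0x9F = 10011111 (10xxxxxx ✓), payload 011111.
Byte 4: 0xA9 = 10101001 (10xxxxxx ✓), payload 101001.
Concatenate: 000011101011111101001 = 0x1D7E9 (21 bits → U+1D7E9).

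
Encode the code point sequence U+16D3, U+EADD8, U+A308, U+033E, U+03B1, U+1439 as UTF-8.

E1 9B 93 F3 AA B7 98 EA 8C 88 CC BE CE B1 E1 90 B9

U+16D3: 3-byte form → E1 9B 93.
U+EADD8: 4-byte form → F3 AA B7 98.
U+A308: 3-byte form → EA 8C 88.
U+033E: 2-byte form → CC BE.
U+03B1: 2-byte form → CE B1.
U+1439: 3-byte form → E1 90 B9.
Concatenated (17 bytes): E1 9B 93 F3 AA B7 98 EA 8C 88 CC BE CE B1 E1 90 B9.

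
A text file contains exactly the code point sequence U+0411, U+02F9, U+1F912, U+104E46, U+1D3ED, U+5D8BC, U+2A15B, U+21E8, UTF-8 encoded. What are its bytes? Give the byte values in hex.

U+0411: 2-byte form → D0 91.
U+02F9: 2-byte form → CB B9.
U+1F912: 4-byte form → F0 9F A4 92.
U+104E46: 4-byte form → F4 84 B9 86.
U+1D3ED: 4-byte form → F0 9D 8F AD.
U+5D8BC: 4-byte form → F1 9D A2 BC.
U+2A15B: 4-byte form → F0 AA 85 9B.
U+21E8: 3-byte form → E2 87 A8.
Concatenated (27 bytes): D0 91 CB B9 F0 9F A4 92 F4 84 B9 86 F0 9D 8F AD F1 9D A2 BC F0 AA 85 9B E2 87 A8.

D0 91 CB B9 F0 9F A4 92 F4 84 B9 86 F0 9D 8F AD F1 9D A2 BC F0 AA 85 9B E2 87 A8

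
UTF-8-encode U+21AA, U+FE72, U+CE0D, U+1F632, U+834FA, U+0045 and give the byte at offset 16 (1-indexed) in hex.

1-indexed offset 16 is 0-indexed offset 15.
U+21AA → 3-byte form E2 86 AA at offsets 0–2.
U+FE72 → 3-byte form EF B9 B2 at offsets 3–5.
U+CE0D → 3-byte form EC B8 8D at offsets 6–8.
U+1F632 → 4-byte form F0 9F 98 B2 at offsets 9–12.
U+834FA → 4-byte form F2 83 93 BA at offsets 13–16.
Offset 15 falls in char 5's range; it's byte 3 of F2 83 93 BA = 0x93.

0x93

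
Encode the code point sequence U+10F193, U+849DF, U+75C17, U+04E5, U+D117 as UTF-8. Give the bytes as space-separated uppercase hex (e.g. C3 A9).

F4 8F 86 93 F2 84 A7 9F F1 B5 B0 97 D3 A5 ED 84 97

U+10F193: 4-byte form → F4 8F 86 93.
U+849DF: 4-byte form → F2 84 A7 9F.
U+75C17: 4-byte form → F1 B5 B0 97.
U+04E5: 2-byte form → D3 A5.
U+D117: 3-byte form → ED 84 97.
Concatenated (17 bytes): F4 8F 86 93 F2 84 A7 9F F1 B5 B0 97 D3 A5 ED 84 97.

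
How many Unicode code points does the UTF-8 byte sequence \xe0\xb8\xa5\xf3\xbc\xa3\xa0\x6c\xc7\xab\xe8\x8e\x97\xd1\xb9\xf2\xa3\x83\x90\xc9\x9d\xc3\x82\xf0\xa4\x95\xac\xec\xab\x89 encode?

11

Byte at offset 0: 0xE0 = 11100000 → 3-byte char (#1). Advance 3.
Byte at offset 3: 0xF3 = 11110011 → 4-byte char (#2). Advance 4.
Byte at offset 7: 0x6C = 01101100 → 1-byte char (#3). Advance 1.
Byte at offset 8: 0xC7 = 11000111 → 2-byte char (#4). Advance 2.
Byte at offset 10: 0xE8 = 11101000 → 3-byte char (#5). Advance 3.
Byte at offset 13: 0xD1 = 11010001 → 2-byte char (#6). Advance 2.
Byte at offset 15: 0xF2 = 11110010 → 4-byte char (#7). Advance 4.
Byte at offset 19: 0xC9 = 11001001 → 2-byte char (#8). Advance 2.
Byte at offset 21: 0xC3 = 11000011 → 2-byte char (#9). Advance 2.
Byte at offset 23: 0xF0 = 11110000 → 4-byte char (#10). Advance 4.
Byte at offset 27: 0xEC = 11101100 → 3-byte char (#11). Advance 3.
Reached end at offset 30 after 11 code points.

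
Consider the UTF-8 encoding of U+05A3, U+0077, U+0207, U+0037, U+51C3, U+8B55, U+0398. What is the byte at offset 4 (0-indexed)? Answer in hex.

U+05A3 → 2-byte form D6 A3 at offsets 0–1.
U+0077 → 1-byte form 77 at offsets 2–2.
U+0207 → 2-byte form C8 87 at offsets 3–4.
Offset 4 falls in char 3's range; it's byte 2 of C8 87 = 0x87.

0x87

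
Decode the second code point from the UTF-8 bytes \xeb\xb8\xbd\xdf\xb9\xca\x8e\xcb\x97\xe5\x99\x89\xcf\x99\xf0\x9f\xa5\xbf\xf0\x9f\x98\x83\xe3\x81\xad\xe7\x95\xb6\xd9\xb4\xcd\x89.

U+07F9

Offset 0: leading byte 0xEB = 11101011 → 3-byte char #1 = EB B8 BD.
Offset 3: leading byte 0xDF = 11011111 → 2-byte char #2 = DF B9.
Leading byte 0xDF = 11011111 matches 110xxxxx → 2-byte sequence.
Byte 1: 0xDF = 11011111, payload 11111 (5 bits).
Byte 2: 0xB9 = 10111001 (10xxxxxx ✓), payload 111001.
Concatenate: 11111111001 = 0x7F9 (11 bits → U+07F9).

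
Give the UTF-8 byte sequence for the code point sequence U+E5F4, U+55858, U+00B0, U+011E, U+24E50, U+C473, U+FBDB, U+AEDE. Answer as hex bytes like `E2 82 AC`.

U+E5F4: 3-byte form → EE 97 B4.
U+55858: 4-byte form → F1 95 A1 98.
U+00B0: 2-byte form → C2 B0.
U+011E: 2-byte form → C4 9E.
U+24E50: 4-byte form → F0 A4 B9 90.
U+C473: 3-byte form → EC 91 B3.
U+FBDB: 3-byte form → EF AF 9B.
U+AEDE: 3-byte form → EA BB 9E.
Concatenated (24 bytes): EE 97 B4 F1 95 A1 98 C2 B0 C4 9E F0 A4 B9 90 EC 91 B3 EF AF 9B EA BB 9E.

EE 97 B4 F1 95 A1 98 C2 B0 C4 9E F0 A4 B9 90 EC 91 B3 EF AF 9B EA BB 9E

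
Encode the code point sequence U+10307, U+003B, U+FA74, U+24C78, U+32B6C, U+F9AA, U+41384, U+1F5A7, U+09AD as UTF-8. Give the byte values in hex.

U+10307: 4-byte form → F0 90 8C 87.
U+003B: 1-byte form → 3B.
U+FA74: 3-byte form → EF A9 B4.
U+24C78: 4-byte form → F0 A4 B1 B8.
U+32B6C: 4-byte form → F0 B2 AD AC.
U+F9AA: 3-byte form → EF A6 AA.
U+41384: 4-byte form → F1 81 8E 84.
U+1F5A7: 4-byte form → F0 9F 96 A7.
U+09AD: 3-byte form → E0 A6 AD.
Concatenated (30 bytes): F0 90 8C 87 3B EF A9 B4 F0 A4 B1 B8 F0 B2 AD AC EF A6 AA F1 81 8E 84 F0 9F 96 A7 E0 A6 AD.

F0 90 8C 87 3B EF A9 B4 F0 A4 B1 B8 F0 B2 AD AC EF A6 AA F1 81 8E 84 F0 9F 96 A7 E0 A6 AD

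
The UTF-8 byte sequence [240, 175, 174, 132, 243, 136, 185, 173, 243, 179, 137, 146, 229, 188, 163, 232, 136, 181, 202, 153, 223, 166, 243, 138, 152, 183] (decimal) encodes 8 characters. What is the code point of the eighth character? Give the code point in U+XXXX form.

U+CA637

Offset 0: leading byte 0xF0 = 11110000 → 4-byte char #1 = F0 AF AE 84.
Offset 4: leading byte 0xF3 = 11110011 → 4-byte char #2 = F3 88 B9 AD.
Offset 8: leading byte 0xF3 = 11110011 → 4-byte char #3 = F3 B3 89 92.
Offset 12: leading byte 0xE5 = 11100101 → 3-byte char #4 = E5 BC A3.
Offset 15: leading byte 0xE8 = 11101000 → 3-byte char #5 = E8 88 B5.
Offset 18: leading byte 0xCA = 11001010 → 2-byte char #6 = CA 99.
Offset 20: leading byte 0xDF = 11011111 → 2-byte char #7 = DF A6.
Offset 22: leading byte 0xF3 = 11110011 → 4-byte char #8 = F3 8A 98 B7.
Leading byte 0xF3 = 11110011 matches 11110xxx → 4-byte sequence.
Byte 1: 0xF3 = 11110011, payload 011 (3 bits).
Byte 2: 0x8A = 10001010 (10xxxxxx ✓), payload 001010.
Byte 3: 0x98 = 10011000 (10xxxxxx ✓), payload 011000.
Byte 4: 0xB7 = 10110111 (10xxxxxx ✓), payload 110111.
Concatenate: 011001010011000110111 = 0xCA637 (21 bits → U+CA637).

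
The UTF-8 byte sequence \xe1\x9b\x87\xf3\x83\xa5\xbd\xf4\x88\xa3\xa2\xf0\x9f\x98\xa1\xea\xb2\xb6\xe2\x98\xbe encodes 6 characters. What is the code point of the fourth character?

Offset 0: leading byte 0xE1 = 11100001 → 3-byte char #1 = E1 9B 87.
Offset 3: leading byte 0xF3 = 11110011 → 4-byte char #2 = F3 83 A5 BD.
Offset 7: leading byte 0xF4 = 11110100 → 4-byte char #3 = F4 88 A3 A2.
Offset 11: leading byte 0xF0 = 11110000 → 4-byte char #4 = F0 9F 98 A1.
Leading byte 0xF0 = 11110000 matches 11110xxx → 4-byte sequence.
Byte 1: 0xF0 = 11110000, payload 000 (3 bits).
Byte 2: 0x9F = 10011111 (10xxxxxx ✓), payload 011111.
Byte 3: 0x98 = 10011000 (10xxxxxx ✓), payload 011000.
Byte 4: 0xA1 = 10100001 (10xxxxxx ✓), payload 100001.
Concatenate: 000011111011000100001 = 0x1F621 (21 bits → U+1F621).

U+1F621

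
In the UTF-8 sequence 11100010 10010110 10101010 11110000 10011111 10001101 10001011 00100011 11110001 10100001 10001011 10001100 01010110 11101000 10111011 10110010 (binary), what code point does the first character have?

Offset 0: leading byte 0xE2 = 11100010 → 3-byte char #1 = E2 96 AA.
Leading byte 0xE2 = 11100010 matches 1110xxxx → 3-byte sequence.
Byte 1: 0xE2 = 11100010, payload 0010 (4 bits).
Byte 2: 0x96 = 10010110 (10xxxxxx ✓), payload 010110.
Byte 3: 0xAA = 10101010 (10xxxxxx ✓), payload 101010.
Concatenate: 0010010110101010 = 0x25AA (16 bits → U+25AA).

U+25AA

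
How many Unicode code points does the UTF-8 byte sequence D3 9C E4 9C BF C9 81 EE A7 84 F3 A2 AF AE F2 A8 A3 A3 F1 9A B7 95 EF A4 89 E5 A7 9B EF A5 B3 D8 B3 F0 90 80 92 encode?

12

Byte at offset 0: 0xD3 = 11010011 → 2-byte char (#1). Advance 2.
Byte at offset 2: 0xE4 = 11100100 → 3-byte char (#2). Advance 3.
Byte at offset 5: 0xC9 = 11001001 → 2-byte char (#3). Advance 2.
Byte at offset 7: 0xEE = 11101110 → 3-byte char (#4). Advance 3.
Byte at offset 10: 0xF3 = 11110011 → 4-byte char (#5). Advance 4.
Byte at offset 14: 0xF2 = 11110010 → 4-byte char (#6). Advance 4.
Byte at offset 18: 0xF1 = 11110001 → 4-byte char (#7). Advance 4.
Byte at offset 22: 0xEF = 11101111 → 3-byte char (#8). Advance 3.
Byte at offset 25: 0xE5 = 11100101 → 3-byte char (#9). Advance 3.
Byte at offset 28: 0xEF = 11101111 → 3-byte char (#10). Advance 3.
Byte at offset 31: 0xD8 = 11011000 → 2-byte char (#11). Advance 2.
Byte at offset 33: 0xF0 = 11110000 → 4-byte char (#12). Advance 4.
Reached end at offset 37 after 12 code points.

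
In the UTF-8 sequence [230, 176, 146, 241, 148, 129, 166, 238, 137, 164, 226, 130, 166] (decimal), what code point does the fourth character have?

U+20A6

Offset 0: leading byte 0xE6 = 11100110 → 3-byte char #1 = E6 B0 92.
Offset 3: leading byte 0xF1 = 11110001 → 4-byte char #2 = F1 94 81 A6.
Offset 7: leading byte 0xEE = 11101110 → 3-byte char #3 = EE 89 A4.
Offset 10: leading byte 0xE2 = 11100010 → 3-byte char #4 = E2 82 A6.
Leading byte 0xE2 = 11100010 matches 1110xxxx → 3-byte sequence.
Byte 1: 0xE2 = 11100010, payload 0010 (4 bits).
Byte 2: 0x82 = 10000010 (10xxxxxx ✓), payload 000010.
Byte 3: 0xA6 = 10100110 (10xxxxxx ✓), payload 100110.
Concatenate: 0010000010100110 = 0x20A6 (16 bits → U+20A6).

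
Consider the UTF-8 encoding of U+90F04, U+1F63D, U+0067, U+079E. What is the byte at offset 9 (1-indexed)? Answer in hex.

0x67

1-indexed offset 9 is 0-indexed offset 8.
U+90F04 → 4-byte form F2 90 BC 84 at offsets 0–3.
U+1F63D → 4-byte form F0 9F 98 BD at offsets 4–7.
U+0067 → 1-byte form 67 at offsets 8–8.
Offset 8 falls in char 3's range; it's byte 1 of 67 = 0x67.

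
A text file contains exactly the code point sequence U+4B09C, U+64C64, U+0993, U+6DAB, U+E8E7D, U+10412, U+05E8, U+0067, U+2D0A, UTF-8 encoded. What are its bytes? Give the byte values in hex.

U+4B09C: 4-byte form → F1 8B 82 9C.
U+64C64: 4-byte form → F1 A4 B1 A4.
U+0993: 3-byte form → E0 A6 93.
U+6DAB: 3-byte form → E6 B6 AB.
U+E8E7D: 4-byte form → F3 A8 B9 BD.
U+10412: 4-byte form → F0 90 90 92.
U+05E8: 2-byte form → D7 A8.
U+0067: 1-byte form → 67.
U+2D0A: 3-byte form → E2 B4 8A.
Concatenated (28 bytes): F1 8B 82 9C F1 A4 B1 A4 E0 A6 93 E6 B6 AB F3 A8 B9 BD F0 90 90 92 D7 A8 67 E2 B4 8A.

F1 8B 82 9C F1 A4 B1 A4 E0 A6 93 E6 B6 AB F3 A8 B9 BD F0 90 90 92 D7 A8 67 E2 B4 8A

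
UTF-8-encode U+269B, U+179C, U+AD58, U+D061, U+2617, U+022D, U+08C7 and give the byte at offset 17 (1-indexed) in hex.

1-indexed offset 17 is 0-indexed offset 16.
U+269B → 3-byte form E2 9A 9B at offsets 0–2.
U+179C → 3-byte form E1 9E 9C at offsets 3–5.
U+AD58 → 3-byte form EA B5 98 at offsets 6–8.
U+D061 → 3-byte form ED 81 A1 at offsets 9–11.
U+2617 → 3-byte form E2 98 97 at offsets 12–14.
U+022D → 2-byte form C8 AD at offsets 15–16.
Offset 16 falls in char 6's range; it's byte 2 of C8 AD = 0xAD.

0xAD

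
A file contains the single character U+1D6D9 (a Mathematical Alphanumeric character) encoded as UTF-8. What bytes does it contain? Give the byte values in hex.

U+1D6D9 = 0x1D6D9 = 120537 decimal. In range U+10000–U+10FFFF → 4-byte form: 11110xxx 10xxxxxx 10xxxxxx 10xxxxxx.
Binary (21 bits): 000011101011011011001.
Split 3+6+6+6: 000 | 011101 | 011011 | 011001.
Byte 1: 11110000 = 0xF0.
Byte 2: 10011101 = 0x9D.
Byte 3: 10011011 = 0x9B.
Byte 4: 10011001 = 0x99.

F0 9D 9B 99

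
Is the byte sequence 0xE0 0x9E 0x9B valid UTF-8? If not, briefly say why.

invalid (overlong encoding)

Leading byte 0xE0 = 11100000 → 3-byte form.
Continuation bytes all match 10xxxxxx. Payload decodes to 0x79B.
But 0x79B < 0x800, the minimum for a 3-byte sequence — this is an overlong encoding.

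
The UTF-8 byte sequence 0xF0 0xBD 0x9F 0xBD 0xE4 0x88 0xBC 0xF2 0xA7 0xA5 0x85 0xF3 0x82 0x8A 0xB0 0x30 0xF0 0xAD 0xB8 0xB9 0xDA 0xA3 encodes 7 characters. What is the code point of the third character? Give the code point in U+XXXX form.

U+A7945

Offset 0: leading byte 0xF0 = 11110000 → 4-byte char #1 = F0 BD 9F BD.
Offset 4: leading byte 0xE4 = 11100100 → 3-byte char #2 = E4 88 BC.
Offset 7: leading byte 0xF2 = 11110010 → 4-byte char #3 = F2 A7 A5 85.
Leading byte 0xF2 = 11110010 matches 11110xxx → 4-byte sequence.
Byte 1: 0xF2 = 11110010, payload 010 (3 bits).
Byte 2: 0xA7 = 10100111 (10xxxxxx ✓), payload 100111.
Byte 3: 0xA5 = 10100101 (10xxxxxx ✓), payload 100101.
Byte 4: 0x85 = 10000101 (10xxxxxx ✓), payload 000101.
Concatenate: 010100111100101000101 = 0xA7945 (21 bits → U+A7945).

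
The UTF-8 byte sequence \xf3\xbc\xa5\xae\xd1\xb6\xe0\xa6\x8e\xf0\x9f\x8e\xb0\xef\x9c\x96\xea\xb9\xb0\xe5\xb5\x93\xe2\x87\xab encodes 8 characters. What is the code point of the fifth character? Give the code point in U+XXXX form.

Offset 0: leading byte 0xF3 = 11110011 → 4-byte char #1 = F3 BC A5 AE.
Offset 4: leading byte 0xD1 = 11010001 → 2-byte char #2 = D1 B6.
Offset 6: leading byte 0xE0 = 11100000 → 3-byte char #3 = E0 A6 8E.
Offset 9: leading byte 0xF0 = 11110000 → 4-byte char #4 = F0 9F 8E B0.
Offset 13: leading byte 0xEF = 11101111 → 3-byte char #5 = EF 9C 96.
Leading byte 0xEF = 11101111 matches 1110xxxx → 3-byte sequence.
Byte 1: 0xEF = 11101111, payload 1111 (4 bits).
Byte 2: 0x9C = 10011100 (10xxxxxx ✓), payload 011100.
Byte 3: 0x96 = 10010110 (10xxxxxx ✓), payload 010110.
Concatenate: 1111011100010110 = 0xF716 (16 bits → U+F716).

U+F716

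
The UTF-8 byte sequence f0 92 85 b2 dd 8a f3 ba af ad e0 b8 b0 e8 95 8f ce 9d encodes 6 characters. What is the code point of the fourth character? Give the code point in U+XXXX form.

U+0E30

Offset 0: leading byte 0xF0 = 11110000 → 4-byte char #1 = F0 92 85 B2.
Offset 4: leading byte 0xDD = 11011101 → 2-byte char #2 = DD 8A.
Offset 6: leading byte 0xF3 = 11110011 → 4-byte char #3 = F3 BA AF AD.
Offset 10: leading byte 0xE0 = 11100000 → 3-byte char #4 = E0 B8 B0.
Leading byte 0xE0 = 11100000 matches 1110xxxx → 3-byte sequence.
Byte 1: 0xE0 = 11100000, payload 0000 (4 bits).
Byte 2: 0xB8 = 10111000 (10xxxxxx ✓), payload 111000.
Byte 3: 0xB0 = 10110000 (10xxxxxx ✓), payload 110000.
Concatenate: 0000111000110000 = 0xE30 (16 bits → U+0E30).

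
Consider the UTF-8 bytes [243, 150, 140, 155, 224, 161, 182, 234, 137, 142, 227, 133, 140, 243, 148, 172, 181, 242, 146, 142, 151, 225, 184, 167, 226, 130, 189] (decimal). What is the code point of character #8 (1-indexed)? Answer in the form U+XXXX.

Offset 0: leading byte 0xF3 = 11110011 → 4-byte char #1 = F3 96 8C 9B.
Offset 4: leading byte 0xE0 = 11100000 → 3-byte char #2 = E0 A1 B6.
Offset 7: leading byte 0xEA = 11101010 → 3-byte char #3 = EA 89 8E.
Offset 10: leading byte 0xE3 = 11100011 → 3-byte char #4 = E3 85 8C.
Offset 13: leading byte 0xF3 = 11110011 → 4-byte char #5 = F3 94 AC B5.
Offset 17: leading byte 0xF2 = 11110010 → 4-byte char #6 = F2 92 8E 97.
Offset 21: leading byte 0xE1 = 11100001 → 3-byte char #7 = E1 B8 A7.
Offset 24: leading byte 0xE2 = 11100010 → 3-byte char #8 = E2 82 BD.
Leading byte 0xE2 = 11100010 matches 1110xxxx → 3-byte sequence.
Byte 1: 0xE2 = 11100010, payload 0010 (4 bits).
Byte 2: 0x82 = 10000010 (10xxxxxx ✓), payload 000010.
Byte 3: 0xBD = 10111101 (10xxxxxx ✓), payload 111101.
Concatenate: 0010000010111101 = 0x20BD (16 bits → U+20BD).

U+20BD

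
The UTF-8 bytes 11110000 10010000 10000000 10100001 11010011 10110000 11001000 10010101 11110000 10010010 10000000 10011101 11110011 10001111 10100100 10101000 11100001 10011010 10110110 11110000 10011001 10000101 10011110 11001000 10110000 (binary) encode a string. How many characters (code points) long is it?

8

Byte at offset 0: 0xF0 = 11110000 → 4-byte char (#1). Advance 4.
Byte at offset 4: 0xD3 = 11010011 → 2-byte char (#2). Advance 2.
Byte at offset 6: 0xC8 = 11001000 → 2-byte char (#3). Advance 2.
Byte at offset 8: 0xF0 = 11110000 → 4-byte char (#4). Advance 4.
Byte at offset 12: 0xF3 = 11110011 → 4-byte char (#5). Advance 4.
Byte at offset 16: 0xE1 = 11100001 → 3-byte char (#6). Advance 3.
Byte at offset 19: 0xF0 = 11110000 → 4-byte char (#7). Advance 4.
Byte at offset 23: 0xC8 = 11001000 → 2-byte char (#8). Advance 2.
Reached end at offset 25 after 8 code points.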